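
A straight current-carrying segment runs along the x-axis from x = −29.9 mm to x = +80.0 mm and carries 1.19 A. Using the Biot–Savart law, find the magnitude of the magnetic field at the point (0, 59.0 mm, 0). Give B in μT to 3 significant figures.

B ≈ 2.53 μT

For a finite straight segment, B = (μ₀I/4πd)(sinθ₁ + sinθ₂), where θ₁, θ₂ are the angles from the perpendicular to each end.
The perpendicular distance is d = 0.059 m; the end-offsets along the wire are a = 0.0299 m and b = 0.08 m.
sinθ₁ = 0.0299/√(0.0299²+0.059²) = 0.4520; sinθ₂ = 0.08/√(0.08²+0.059²) = 0.8048.
B = (4π×10⁻⁷ × 1.19) / (4π × 0.059) × (0.4520 + 0.8048) = 2.53×10⁻⁶ T.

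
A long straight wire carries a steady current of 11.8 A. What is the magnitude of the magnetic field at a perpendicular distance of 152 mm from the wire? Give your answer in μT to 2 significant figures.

For an infinitely long straight wire, B = μ₀I/(2πd).
B = (4π×10⁻⁷ × 11.8) / (2π × 0.152) = 1.55×10⁻⁵ T.

B ≈ 16 μT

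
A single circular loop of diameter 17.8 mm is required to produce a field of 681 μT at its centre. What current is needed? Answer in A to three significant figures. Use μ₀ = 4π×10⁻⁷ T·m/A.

At the centre of a circular loop B = μ₀I/(2R), so I = 2RB/μ₀.
With R = 0.0089 m, I = 2 × 0.0089 × 6.81×10⁻⁴ / (4π×10⁻⁷) = 9.65 A.

I ≈ 9.65 A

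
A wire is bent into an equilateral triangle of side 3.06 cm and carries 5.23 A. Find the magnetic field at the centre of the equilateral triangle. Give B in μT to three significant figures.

B ≈ 308 μT

Each side is a finite straight segment at perpendicular distance d = a/(2 tan(π/3)) = 0.008833 m from the centre, with end-angles ±π/3.
One side contributes B₁ = (μ₀I/4πd)·2 sin(π/3) = 1.03×10⁻⁴ T.
All 3 sides add in the same direction: B = 3 × 1.03×10⁻⁴ = 3.08×10⁻⁴ T.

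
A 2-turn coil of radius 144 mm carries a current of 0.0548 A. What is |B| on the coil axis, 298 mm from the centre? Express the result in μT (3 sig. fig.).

B ≈ 0.0394 μT

For an N-turn flat coil, B = Nμ₀IR²/[2(R²+z²)^(3/2)] with R = 0.144 m, z = 0.298 m.
B = 2 × 1.97×10⁻⁸ T = 3.94×10⁻⁸ T.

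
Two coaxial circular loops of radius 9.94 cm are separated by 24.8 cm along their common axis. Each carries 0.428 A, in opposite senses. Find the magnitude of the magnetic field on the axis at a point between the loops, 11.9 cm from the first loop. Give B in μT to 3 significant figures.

Each loop contributes B = μ₀IR²/[2(R²+z²)^(3/2)] on the axis, with z measured from that loop.
Loop 1 (z = 0.119 m): B₁ = 7.13×10⁻⁷ T. Loop 2 (z = 0.129 m): B₂ = 6.15×10⁻⁷ T.
The fields oppose: B = |B₁ − B₂| = 9.76×10⁻⁸ T.

B ≈ 0.0976 μT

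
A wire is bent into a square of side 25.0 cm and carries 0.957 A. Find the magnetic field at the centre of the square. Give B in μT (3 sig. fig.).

Each side is a finite straight segment at perpendicular distance d = a/(2 tan(π/4)) = 0.125 m from the centre, with end-angles ±π/4.
One side contributes B₁ = (μ₀I/4πd)·2 sin(π/4) = 1.08×10⁻⁶ T.
All 4 sides add in the same direction: B = 4 × 1.08×10⁻⁶ = 4.33×10⁻⁶ T.

B ≈ 4.33 μT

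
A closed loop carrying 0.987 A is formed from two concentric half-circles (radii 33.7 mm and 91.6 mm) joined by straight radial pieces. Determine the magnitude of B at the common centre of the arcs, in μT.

The radial connectors point toward the centre, so dl × r̂ = 0 and they contribute nothing.
Each semicircle gives μ₀I/(4R): inner arc 9.20×10⁻⁶ T, outer arc 3.39×10⁻⁶ T.
The two arcs carry current in opposite angular senses, so their fields oppose: B = |9.20×10⁻⁶ − 3.39×10⁻⁶| = 5.82×10⁻⁶ T.

B ≈ 5.82 μT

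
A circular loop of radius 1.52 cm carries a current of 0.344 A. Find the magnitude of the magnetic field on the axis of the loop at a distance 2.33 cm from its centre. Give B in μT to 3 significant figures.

On the axis of a circular loop, B = μ₀IR² / [2(R²+z²)^(3/2)].
R² + z² = (0.0152)² + (0.0233)² = 0.0007739 m², and (R²+z²)^(3/2) = 2.15×10⁻⁵ m³.
B = (4π×10⁻⁷ × 0.344 × 0.000231) / (2 × 2.15×10⁻⁵) = 2.32×10⁻⁶ T.

B ≈ 2.32 μT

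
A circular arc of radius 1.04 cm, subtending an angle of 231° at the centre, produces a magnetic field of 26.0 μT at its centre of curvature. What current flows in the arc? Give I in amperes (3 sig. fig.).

I ≈ 0.671 A

For a circular arc, B = μ₀Iφ/(4πR) with φ in radians; here φ = 4.032 rad.
So I = 4πRB/(μ₀φ) = 4π × 0.0104 × 2.60×10⁻⁵ / (4π×10⁻⁷ × 4.032) = 0.671 A.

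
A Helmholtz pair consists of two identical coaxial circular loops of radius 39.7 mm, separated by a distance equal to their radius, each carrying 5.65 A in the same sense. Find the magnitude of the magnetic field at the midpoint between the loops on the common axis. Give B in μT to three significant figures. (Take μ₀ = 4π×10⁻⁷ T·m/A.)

Each loop contributes B = μ₀IR²/[2(R²+z²)^(3/2)] on the axis, with z measured from that loop.
Loop 1 (z = 0.01985 m): B₁ = 6.40×10⁻⁵ T. Loop 2 (z = 0.01985 m): B₂ = 6.40×10⁻⁵ T.
The fields add: B = B₁ + B₂ = 1.28×10⁻⁴ T.

B ≈ 128 μT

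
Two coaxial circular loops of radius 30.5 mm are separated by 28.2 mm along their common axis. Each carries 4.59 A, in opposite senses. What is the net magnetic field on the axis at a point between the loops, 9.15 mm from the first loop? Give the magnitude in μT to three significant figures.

B ≈ 25.4 μT

Each loop contributes B = μ₀IR²/[2(R²+z²)^(3/2)] on the axis, with z measured from that loop.
Loop 1 (z = 0.00915 m): B₁ = 8.31×10⁻⁵ T. Loop 2 (z = 0.01905 m): B₂ = 5.77×10⁻⁵ T.
The fields oppose: B = |B₁ − B₂| = 2.54×10⁻⁵ T.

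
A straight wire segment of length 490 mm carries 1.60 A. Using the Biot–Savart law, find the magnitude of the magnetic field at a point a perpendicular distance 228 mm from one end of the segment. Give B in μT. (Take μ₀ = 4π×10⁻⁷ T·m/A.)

For a finite straight segment, B = (μ₀I/4πd)(sinθ₁ + sinθ₂), where θ₁, θ₂ are the angles from the perpendicular to each end.
The perpendicular foot is at one end, so the two end-offsets along the wire are 0 and L = 0.49 m.
sinθ₁ = 0/√(0²+0.228²) = 0.0000; sinθ₂ = 0.49/√(0.49²+0.228²) = 0.9067.
B = (4π×10⁻⁷ × 1.60) / (4π × 0.228) × (0.0000 + 0.9067) = 6.36×10⁻⁷ T.

B ≈ 0.636 μT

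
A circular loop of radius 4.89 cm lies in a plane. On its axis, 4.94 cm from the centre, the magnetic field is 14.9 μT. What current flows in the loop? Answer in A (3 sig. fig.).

On the axis of a loop, B = μ₀IR²/[2(R²+z²)^(3/2)], so I = 2B(R²+z²)^(3/2)/(μ₀R²).
R² + z² = 0.002391 + 0.00244 = 0.004832 m²; raised to 3/2 gives 3.36×10⁻⁴ m³.
I = 2 × 1.49×10⁻⁵ × 3.36×10⁻⁴ / (1.26×10⁻⁶ × 0.002391) = 3.33 A.

I ≈ 3.33 A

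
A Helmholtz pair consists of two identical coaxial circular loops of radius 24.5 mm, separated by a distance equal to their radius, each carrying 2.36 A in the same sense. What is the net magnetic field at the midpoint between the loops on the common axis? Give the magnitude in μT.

B ≈ 86.6 μT

Each loop contributes B = μ₀IR²/[2(R²+z²)^(3/2)] on the axis, with z measured from that loop.
Loop 1 (z = 0.01225 m): B₁ = 4.33×10⁻⁵ T. Loop 2 (z = 0.01225 m): B₂ = 4.33×10⁻⁵ T.
The fields add: B = B₁ + B₂ = 8.66×10⁻⁵ T.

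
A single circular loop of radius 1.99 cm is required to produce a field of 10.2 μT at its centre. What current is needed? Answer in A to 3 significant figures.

At the centre of a circular loop B = μ₀I/(2R), so I = 2RB/μ₀.
With R = 0.0199 m, I = 2 × 0.0199 × 1.02×10⁻⁵ / (4π×10⁻⁷) = 0.323 A.

I ≈ 0.323 A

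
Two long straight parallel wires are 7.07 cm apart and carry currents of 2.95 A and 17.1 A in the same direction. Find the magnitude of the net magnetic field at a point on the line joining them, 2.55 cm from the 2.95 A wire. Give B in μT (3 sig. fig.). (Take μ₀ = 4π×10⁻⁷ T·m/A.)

B ≈ 52.5 μT

Each long wire gives B = μ₀I/(2πd). Distances are d₁ = 0.0255 m and d₂ = 0.0452 m.
B₁ = 2.31×10⁻⁵ T, B₂ = 7.57×10⁻⁵ T.
Between parallel currents the two contributions point in opposite directions, so they subtract. B = |B₁ − B₂| = |2.31×10⁻⁵ − 7.57×10⁻⁵| = 5.25×10⁻⁵ T.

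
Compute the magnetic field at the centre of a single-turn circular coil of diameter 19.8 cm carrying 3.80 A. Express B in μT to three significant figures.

At the centre of a circular loop the Biot–Savart law gives B = μ₀I/(2R) (so R = 0.099 m).
B = (4π×10⁻⁷ × 3.80) / (2 × 0.099) = 2.41×10⁻⁵ T.

B ≈ 24.1 μT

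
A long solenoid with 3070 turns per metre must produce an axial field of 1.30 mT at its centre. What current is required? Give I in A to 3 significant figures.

Inside a long solenoid B = μ₀nI with n = 3070 m⁻¹, so I = B/(μ₀n).
I = 1.30×10⁻³ / (4π×10⁻⁷ × 3070) = 0.337 A.

I ≈ 0.337 A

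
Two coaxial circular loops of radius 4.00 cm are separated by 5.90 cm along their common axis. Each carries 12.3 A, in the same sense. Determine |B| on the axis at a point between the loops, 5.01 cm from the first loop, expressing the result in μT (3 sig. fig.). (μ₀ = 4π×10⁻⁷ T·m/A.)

B ≈ 227 μT

Each loop contributes B = μ₀IR²/[2(R²+z²)^(3/2)] on the axis, with z measured from that loop.
Loop 1 (z = 0.0501 m): B₁ = 4.69×10⁻⁵ T. Loop 2 (z = 0.0089 m): B₂ = 1.80×10⁻⁴ T.
The fields add: B = B₁ + B₂ = 2.27×10⁻⁴ T.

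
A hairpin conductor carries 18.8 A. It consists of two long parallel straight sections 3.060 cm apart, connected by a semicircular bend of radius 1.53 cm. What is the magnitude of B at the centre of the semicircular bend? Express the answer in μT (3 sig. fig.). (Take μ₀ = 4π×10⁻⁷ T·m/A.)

The semicircular arc contributes B_arc = μ₀I·π/(4πR) = μ₀I/(4R) = 3.86×10⁻⁴ T.
Each semi-infinite lead is at perpendicular distance R = 0.0153 m from the centre, with the perpendicular foot at its near end, so it contributes μ₀I/(4πR); both point the same way, together 2.46×10⁻⁴ T.
Arc and leads all point the same direction: B = 3.86×10⁻⁴ + 2.46×10⁻⁴ = 6.32×10⁻⁴ T.

B ≈ 632 μT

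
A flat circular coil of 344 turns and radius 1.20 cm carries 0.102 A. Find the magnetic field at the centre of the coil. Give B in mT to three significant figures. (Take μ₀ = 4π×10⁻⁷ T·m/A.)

For an N-turn flat coil, B = Nμ₀I/(2R) with R = 0.012 m.
B = 344 × 5.34×10⁻⁶ T = 1.84×10⁻³ T.

B ≈ 1.84 mT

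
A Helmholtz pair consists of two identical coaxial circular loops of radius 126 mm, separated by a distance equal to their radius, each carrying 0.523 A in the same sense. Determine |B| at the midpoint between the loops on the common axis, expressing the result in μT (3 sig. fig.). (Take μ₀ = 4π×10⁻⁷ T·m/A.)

Each loop contributes B = μ₀IR²/[2(R²+z²)^(3/2)] on the axis, with z measured from that loop.
Loop 1 (z = 0.063 m): B₁ = 1.87×10⁻⁶ T. Loop 2 (z = 0.063 m): B₂ = 1.87×10⁻⁶ T.
The fields add: B = B₁ + B₂ = 3.73×10⁻⁶ T.

B ≈ 3.73 μT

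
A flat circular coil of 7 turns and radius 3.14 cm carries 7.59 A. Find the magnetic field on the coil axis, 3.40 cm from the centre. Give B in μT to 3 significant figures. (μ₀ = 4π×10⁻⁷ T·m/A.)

For an N-turn flat coil, B = Nμ₀IR²/[2(R²+z²)^(3/2)] with R = 0.0314 m, z = 0.034 m.
B = 7 × 4.74×10⁻⁵ T = 3.32×10⁻⁴ T.

B ≈ 332 μT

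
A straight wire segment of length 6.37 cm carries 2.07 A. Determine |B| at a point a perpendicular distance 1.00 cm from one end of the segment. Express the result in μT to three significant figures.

B ≈ 20.4 μT

For a finite straight segment, B = (μ₀I/4πd)(sinθ₁ + sinθ₂), where θ₁, θ₂ are the angles from the perpendicular to each end.
The perpendicular foot is at one end, so the two end-offsets along the wire are 0 and L = 0.0637 m.
sinθ₁ = 0/√(0²+0.01²) = 0.0000; sinθ₂ = 0.0637/√(0.0637²+0.01²) = 0.9879.
B = (4π×10⁻⁷ × 2.07) / (4π × 0.01) × (0.0000 + 0.9879) = 2.04×10⁻⁵ T.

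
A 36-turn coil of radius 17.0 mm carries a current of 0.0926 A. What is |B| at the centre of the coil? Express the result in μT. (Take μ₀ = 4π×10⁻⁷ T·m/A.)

B ≈ 123 μT

For an N-turn flat coil, B = Nμ₀I/(2R) with R = 0.017 m.
B = 36 × 3.42×10⁻⁶ T = 1.23×10⁻⁴ T.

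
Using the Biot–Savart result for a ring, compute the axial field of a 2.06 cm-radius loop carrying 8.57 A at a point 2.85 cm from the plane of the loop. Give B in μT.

B ≈ 52.5 μT

On the axis of a circular loop, B = μ₀IR² / [2(R²+z²)^(3/2)].
R² + z² = (0.0206)² + (0.0285)² = 0.001237 m², and (R²+z²)^(3/2) = 4.35×10⁻⁵ m³.
B = (4π×10⁻⁷ × 8.57 × 0.0004244) / (2 × 4.35×10⁻⁵) = 5.25×10⁻⁵ T.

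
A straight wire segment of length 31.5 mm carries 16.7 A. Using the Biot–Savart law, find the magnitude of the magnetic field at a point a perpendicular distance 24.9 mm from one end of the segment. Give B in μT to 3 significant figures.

For a finite straight segment, B = (μ₀I/4πd)(sinθ₁ + sinθ₂), where θ₁, θ₂ are the angles from the perpendicular to each end.
The perpendicular foot is at one end, so the two end-offsets along the wire are 0 and L = 0.0315 m.
sinθ₁ = 0/√(0²+0.0249²) = 0.0000; sinθ₂ = 0.0315/√(0.0315²+0.0249²) = 0.7845.
B = (4π×10⁻⁷ × 16.7) / (4π × 0.0249) × (0.0000 + 0.7845) = 5.26×10⁻⁵ T.

B ≈ 52.6 μT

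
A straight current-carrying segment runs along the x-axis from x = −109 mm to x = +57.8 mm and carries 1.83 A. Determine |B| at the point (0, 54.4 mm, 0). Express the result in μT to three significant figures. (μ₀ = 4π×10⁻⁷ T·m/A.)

For a finite straight segment, B = (μ₀I/4πd)(sinθ₁ + sinθ₂), where θ₁, θ₂ are the angles from the perpendicular to each end.
The perpendicular distance is d = 0.0544 m; the end-offsets along the wire are a = 0.109 m and b = 0.0578 m.
sinθ₁ = 0.109/√(0.109²+0.0544²) = 0.8948; sinθ₂ = 0.0578/√(0.0578²+0.0544²) = 0.7282.
B = (4π×10⁻⁷ × 1.83) / (4π × 0.0544) × (0.8948 + 0.7282) = 5.46×10⁻⁶ T.

B ≈ 5.46 μT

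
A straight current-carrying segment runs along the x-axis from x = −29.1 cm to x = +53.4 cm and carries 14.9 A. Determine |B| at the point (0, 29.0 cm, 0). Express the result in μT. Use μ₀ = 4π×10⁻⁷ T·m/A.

B ≈ 8.15 μT

For a finite straight segment, B = (μ₀I/4πd)(sinθ₁ + sinθ₂), where θ₁, θ₂ are the angles from the perpendicular to each end.
The perpendicular distance is d = 0.29 m; the end-offsets along the wire are a = 0.291 m and b = 0.534 m.
sinθ₁ = 0.291/√(0.291²+0.29²) = 0.7083; sinθ₂ = 0.534/√(0.534²+0.29²) = 0.8788.
B = (4π×10⁻⁷ × 14.9) / (4π × 0.29) × (0.7083 + 0.8788) = 8.15×10⁻⁶ T.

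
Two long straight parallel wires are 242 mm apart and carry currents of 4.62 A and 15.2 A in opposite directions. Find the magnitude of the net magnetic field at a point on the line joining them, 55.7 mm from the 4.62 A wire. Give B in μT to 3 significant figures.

B ≈ 32.9 μT

Each long wire gives B = μ₀I/(2πd). Distances are d₁ = 0.0557 m and d₂ = 0.1863 m.
B₁ = 1.66×10⁻⁵ T, B₂ = 1.63×10⁻⁵ T.
Between antiparallel currents both contributions point the same way, so they add. B = B₁ + B₂ = 1.66×10⁻⁵ + 1.63×10⁻⁵ = 3.29×10⁻⁵ T.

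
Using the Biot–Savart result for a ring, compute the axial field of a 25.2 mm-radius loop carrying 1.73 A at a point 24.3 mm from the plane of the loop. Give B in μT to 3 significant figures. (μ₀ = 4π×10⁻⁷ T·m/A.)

On the axis of a circular loop, B = μ₀IR² / [2(R²+z²)^(3/2)].
R² + z² = (0.0252)² + (0.0243)² = 0.001226 m², and (R²+z²)^(3/2) = 4.29×10⁻⁵ m³.
B = (4π×10⁻⁷ × 1.73 × 0.000635) / (2 × 4.29×10⁻⁵) = 1.61×10⁻⁵ T.

B ≈ 16.1 μT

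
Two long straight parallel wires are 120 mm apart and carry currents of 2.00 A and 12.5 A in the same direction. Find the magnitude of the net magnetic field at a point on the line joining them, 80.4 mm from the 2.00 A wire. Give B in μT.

B ≈ 58.2 μT

Each long wire gives B = μ₀I/(2πd). Distances are d₁ = 0.0804 m and d₂ = 0.0396 m.
B₁ = 4.98×10⁻⁶ T, B₂ = 6.31×10⁻⁵ T.
Between parallel currents the two contributions point in opposite directions, so they subtract. B = |B₁ − B₂| = |4.98×10⁻⁶ − 6.31×10⁻⁵| = 5.82×10⁻⁵ T.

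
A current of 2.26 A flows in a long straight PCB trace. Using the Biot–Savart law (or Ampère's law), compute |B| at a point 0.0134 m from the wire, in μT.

For an infinitely long straight wire, B = μ₀I/(2πd).
B = (4π×10⁻⁷ × 2.26) / (2π × 0.0134) = 3.37×10⁻⁵ T.

B ≈ 33.7 μT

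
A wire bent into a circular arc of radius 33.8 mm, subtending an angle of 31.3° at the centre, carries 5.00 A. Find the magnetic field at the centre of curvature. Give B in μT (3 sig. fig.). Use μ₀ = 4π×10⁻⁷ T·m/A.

B ≈ 8.08 μT

The Biot–Savart field of a circular arc at its centre is B = μ₀Iφ/(4πR), with φ = 0.5463 rad.
B = (4π×10⁻⁷ × 5.00 × 0.5463) / (4π × 0.0338) = 8.08×10⁻⁶ T.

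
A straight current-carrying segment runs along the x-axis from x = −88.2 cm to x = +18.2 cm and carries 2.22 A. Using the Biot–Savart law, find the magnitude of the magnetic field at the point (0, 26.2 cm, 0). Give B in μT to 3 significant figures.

For a finite straight segment, B = (μ₀I/4πd)(sinθ₁ + sinθ₂), where θ₁, θ₂ are the angles from the perpendicular to each end.
The perpendicular distance is d = 0.262 m; the end-offsets along the wire are a = 0.882 m and b = 0.182 m.
sinθ₁ = 0.882/√(0.882²+0.262²) = 0.9586; sinθ₂ = 0.182/√(0.182²+0.262²) = 0.5705.
B = (4π×10⁻⁷ × 2.22) / (4π × 0.262) × (0.9586 + 0.5705) = 1.30×10⁻⁶ T.

B ≈ 1.30 μT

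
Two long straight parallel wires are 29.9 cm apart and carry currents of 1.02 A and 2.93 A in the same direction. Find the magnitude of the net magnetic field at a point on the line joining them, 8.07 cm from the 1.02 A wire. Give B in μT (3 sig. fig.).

Each long wire gives B = μ₀I/(2πd). Distances are d₁ = 0.0807 m and d₂ = 0.2183 m.
B₁ = 2.53×10⁻⁶ T, B₂ = 2.68×10⁻⁶ T.
Between parallel currents the two contributions point in opposite directions, so they subtract. B = |B₁ − B₂| = |2.53×10⁻⁶ − 2.68×10⁻⁶| = 1.56×10⁻⁷ T.

B ≈ 0.156 μT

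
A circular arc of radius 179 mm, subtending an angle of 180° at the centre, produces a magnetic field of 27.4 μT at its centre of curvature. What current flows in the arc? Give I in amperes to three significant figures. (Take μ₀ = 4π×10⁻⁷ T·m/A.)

For a circular arc, B = μ₀Iφ/(4πR) with φ in radians; here φ = 3.142 rad.
So I = 4πRB/(μ₀φ) = 4π × 0.179 × 2.74×10⁻⁵ / (4π×10⁻⁷ × 3.142) = 15.6 A.

I ≈ 15.6 A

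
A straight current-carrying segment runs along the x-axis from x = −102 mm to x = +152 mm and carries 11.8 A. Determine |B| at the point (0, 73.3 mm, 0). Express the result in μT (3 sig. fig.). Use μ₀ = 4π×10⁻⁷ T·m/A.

B ≈ 27.6 μT

For a finite straight segment, B = (μ₀I/4πd)(sinθ₁ + sinθ₂), where θ₁, θ₂ are the angles from the perpendicular to each end.
The perpendicular distance is d = 0.0733 m; the end-offsets along the wire are a = 0.102 m and b = 0.152 m.
sinθ₁ = 0.102/√(0.102²+0.0733²) = 0.8121; sinθ₂ = 0.152/√(0.152²+0.0733²) = 0.9007.
B = (4π×10⁻⁷ × 11.8) / (4π × 0.0733) × (0.8121 + 0.9007) = 2.76×10⁻⁵ T.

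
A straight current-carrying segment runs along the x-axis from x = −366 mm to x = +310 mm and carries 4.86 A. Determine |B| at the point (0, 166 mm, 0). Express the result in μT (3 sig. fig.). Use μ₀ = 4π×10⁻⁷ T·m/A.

For a finite straight segment, B = (μ₀I/4πd)(sinθ₁ + sinθ₂), where θ₁, θ₂ are the angles from the perpendicular to each end.
The perpendicular distance is d = 0.166 m; the end-offsets along the wire are a = 0.366 m and b = 0.31 m.
sinθ₁ = 0.366/√(0.366²+0.166²) = 0.9107; sinθ₂ = 0.31/√(0.31²+0.166²) = 0.8816.
B = (4π×10⁻⁷ × 4.86) / (4π × 0.166) × (0.9107 + 0.8816) = 5.25×10⁻⁶ T.

B ≈ 5.25 μT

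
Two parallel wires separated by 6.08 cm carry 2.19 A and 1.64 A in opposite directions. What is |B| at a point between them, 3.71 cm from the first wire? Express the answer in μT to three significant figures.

B ≈ 25.6 μT

Each long wire gives B = μ₀I/(2πd). Distances are d₁ = 0.0371 m and d₂ = 0.0237 m.
B₁ = 1.18×10⁻⁵ T, B₂ = 1.38×10⁻⁵ T.
Between antiparallel currents both contributions point the same way, so they add. B = B₁ + B₂ = 1.18×10⁻⁵ + 1.38×10⁻⁵ = 2.56×10⁻⁵ T.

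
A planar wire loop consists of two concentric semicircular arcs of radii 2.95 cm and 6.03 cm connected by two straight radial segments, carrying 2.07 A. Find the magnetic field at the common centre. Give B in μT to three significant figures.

The radial connectors point toward the centre, so dl × r̂ = 0 and they contribute nothing.
Each semicircle gives μ₀I/(4R): inner arc 2.20×10⁻⁵ T, outer arc 1.08×10⁻⁵ T.
The two arcs carry current in opposite angular senses, so their fields oppose: B = |2.20×10⁻⁵ − 1.08×10⁻⁵| = 1.13×10⁻⁵ T.

B ≈ 11.3 μT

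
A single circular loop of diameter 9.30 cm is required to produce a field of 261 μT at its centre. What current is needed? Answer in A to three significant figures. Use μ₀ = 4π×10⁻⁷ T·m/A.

I ≈ 19.3 A

At the centre of a circular loop B = μ₀I/(2R), so I = 2RB/μ₀.
With R = 0.0465 m, I = 2 × 0.0465 × 2.61×10⁻⁴ / (4π×10⁻⁷) = 19.3 A.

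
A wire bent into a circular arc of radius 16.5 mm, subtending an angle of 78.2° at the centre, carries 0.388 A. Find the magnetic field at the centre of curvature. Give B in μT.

The Biot–Savart field of a circular arc at its centre is B = μ₀Iφ/(4πR), with φ = 1.365 rad.
B = (4π×10⁻⁷ × 0.388 × 1.365) / (4π × 0.0165) = 3.21×10⁻⁶ T.

B ≈ 3.21 μT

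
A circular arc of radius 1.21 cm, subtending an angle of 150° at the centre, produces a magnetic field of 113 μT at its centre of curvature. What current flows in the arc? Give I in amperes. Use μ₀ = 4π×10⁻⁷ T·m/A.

I ≈ 5.22 A

For a circular arc, B = μ₀Iφ/(4πR) with φ in radians; here φ = 2.618 rad.
So I = 4πRB/(μ₀φ) = 4π × 0.0121 × 1.13×10⁻⁴ / (4π×10⁻⁷ × 2.618) = 5.22 A.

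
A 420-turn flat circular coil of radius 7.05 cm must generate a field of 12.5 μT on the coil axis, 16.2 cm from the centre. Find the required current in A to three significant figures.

For an N-turn coil, B = Nμ₀IR²/[2(R²+z²)^(3/2)] with R = 0.0705 m, z = 0.162 m, so I = 2B(R²+z²)^(3/2)/(Nμ₀R²) = 2 × 1.25×10⁻⁵ × 5.51×10⁻³ / (420 × 4π×10⁻⁷ × 0.00497) = 5.26×10⁻² A.

I ≈ 0.0526 A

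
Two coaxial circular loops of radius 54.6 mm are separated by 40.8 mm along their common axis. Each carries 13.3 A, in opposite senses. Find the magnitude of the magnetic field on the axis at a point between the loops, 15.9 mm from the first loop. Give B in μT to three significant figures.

Each loop contributes B = μ₀IR²/[2(R²+z²)^(3/2)] on the axis, with z measured from that loop.
Loop 1 (z = 0.0159 m): B₁ = 1.35×10⁻⁴ T. Loop 2 (z = 0.0249 m): B₂ = 1.15×10⁻⁴ T.
The fields oppose: B = |B₁ − B₂| = 2.02×10⁻⁵ T.

B ≈ 20.2 μT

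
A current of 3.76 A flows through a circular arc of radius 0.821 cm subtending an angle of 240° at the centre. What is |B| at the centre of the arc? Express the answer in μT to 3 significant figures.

The Biot–Savart field of a circular arc at its centre is B = μ₀Iφ/(4πR), with φ = 4.189 rad.
B = (4π×10⁻⁷ × 3.76 × 4.189) / (4π × 0.00821) = 1.92×10⁻⁴ T.

B ≈ 192 μT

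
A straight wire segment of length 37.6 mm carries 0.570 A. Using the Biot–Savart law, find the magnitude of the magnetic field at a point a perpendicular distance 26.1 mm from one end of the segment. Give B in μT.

For a finite straight segment, B = (μ₀I/4πd)(sinθ₁ + sinθ₂), where θ₁, θ₂ are the angles from the perpendicular to each end.
The perpendicular foot is at one end, so the two end-offsets along the wire are 0 and L = 0.0376 m.
sinθ₁ = 0/√(0²+0.0261²) = 0.0000; sinθ₂ = 0.0376/√(0.0376²+0.0261²) = 0.8215.
B = (4π×10⁻⁷ × 0.570) / (4π × 0.0261) × (0.0000 + 0.8215) = 1.79×10⁻⁶ T.

B ≈ 1.79 μT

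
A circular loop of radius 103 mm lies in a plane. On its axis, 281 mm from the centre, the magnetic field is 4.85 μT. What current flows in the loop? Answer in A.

I ≈ 19.5 A

On the axis of a loop, B = μ₀IR²/[2(R²+z²)^(3/2)], so I = 2B(R²+z²)^(3/2)/(μ₀R²).
R² + z² = 0.01061 + 0.07896 = 0.08957 m²; raised to 3/2 gives 2.68×10⁻² m³.
I = 2 × 4.85×10⁻⁶ × 2.68×10⁻² / (1.26×10⁻⁶ × 0.01061) = 19.5 A.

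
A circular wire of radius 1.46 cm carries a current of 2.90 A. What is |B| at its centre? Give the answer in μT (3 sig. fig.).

B ≈ 125 μT

At the centre of a circular loop the Biot–Savart law gives B = μ₀I/(2R).
B = (4π×10⁻⁷ × 2.90) / (2 × 0.0146) = 1.25×10⁻⁴ T.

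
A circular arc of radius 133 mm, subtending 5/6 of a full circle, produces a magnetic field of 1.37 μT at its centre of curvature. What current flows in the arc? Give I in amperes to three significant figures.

For a circular arc, B = μ₀Iφ/(4πR) with φ in radians; here φ = 5.236 rad.
So I = 4πRB/(μ₀φ) = 4π × 0.133 × 1.37×10⁻⁶ / (4π×10⁻⁷ × 5.236) = 0.348 A.

I ≈ 0.348 A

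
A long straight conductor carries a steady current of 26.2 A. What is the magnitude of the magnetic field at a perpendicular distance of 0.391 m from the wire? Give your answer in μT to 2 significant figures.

For an infinitely long straight wire, B = μ₀I/(2πd).
B = (4π×10⁻⁷ × 26.2) / (2π × 0.391) = 1.34×10⁻⁵ T.

B ≈ 13 μT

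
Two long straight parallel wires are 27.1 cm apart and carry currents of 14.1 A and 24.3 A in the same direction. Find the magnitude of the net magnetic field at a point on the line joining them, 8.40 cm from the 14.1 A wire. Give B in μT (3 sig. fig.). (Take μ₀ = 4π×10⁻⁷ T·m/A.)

B ≈ 7.58 μT

Each long wire gives B = μ₀I/(2πd). Distances are d₁ = 0.084 m and d₂ = 0.187 m.
B₁ = 3.36×10⁻⁵ T, B₂ = 2.60×10⁻⁵ T.
Between parallel currents the two contributions point in opposite directions, so they subtract. B = |B₁ − B₂| = |3.36×10⁻⁵ − 2.60×10⁻⁵| = 7.58×10⁻⁶ T.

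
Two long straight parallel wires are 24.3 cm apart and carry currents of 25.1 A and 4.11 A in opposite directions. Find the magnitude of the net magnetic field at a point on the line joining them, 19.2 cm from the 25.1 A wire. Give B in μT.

Each long wire gives B = μ₀I/(2πd). Distances are d₁ = 0.192 m and d₂ = 0.051 m.
B₁ = 2.61×10⁻⁵ T, B₂ = 1.61×10⁻⁵ T.
Between antiparallel currents both contributions point the same way, so they add. B = B₁ + B₂ = 2.61×10⁻⁵ + 1.61×10⁻⁵ = 4.23×10⁻⁵ T.

B ≈ 42.3 μT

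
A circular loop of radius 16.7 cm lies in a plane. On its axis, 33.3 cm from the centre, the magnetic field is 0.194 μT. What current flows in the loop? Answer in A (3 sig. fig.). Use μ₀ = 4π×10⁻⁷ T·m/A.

On the axis of a loop, B = μ₀IR²/[2(R²+z²)^(3/2)], so I = 2B(R²+z²)^(3/2)/(μ₀R²).
R² + z² = 0.02789 + 0.1109 = 0.1388 m²; raised to 3/2 gives 5.17×10⁻² m³.
I = 2 × 1.94×10⁻⁷ × 5.17×10⁻² / (1.26×10⁻⁶ × 0.02789) = 0.572 A.

I ≈ 0.572 A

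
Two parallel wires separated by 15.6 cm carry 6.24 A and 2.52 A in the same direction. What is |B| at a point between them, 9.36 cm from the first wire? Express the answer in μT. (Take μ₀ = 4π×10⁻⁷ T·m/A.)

B ≈ 5.26 μT

Each long wire gives B = μ₀I/(2πd). Distances are d₁ = 0.0936 m and d₂ = 0.0624 m.
B₁ = 1.33×10⁻⁵ T, B₂ = 8.08×10⁻⁶ T.
Between parallel currents the two contributions point in opposite directions, so they subtract. B = |B₁ − B₂| = |1.33×10⁻⁵ − 8.08×10⁻⁶| = 5.26×10⁻⁶ T.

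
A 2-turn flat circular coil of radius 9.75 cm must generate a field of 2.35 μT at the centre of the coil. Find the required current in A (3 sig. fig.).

For an N-turn coil, B = Nμ₀I/(2R) with R = 0.0975 m, so I = 2RB/(Nμ₀) = 2 × 0.0975 × 2.35×10⁻⁶ / (2 × 4π×10⁻⁷) = 0.182 A.

I ≈ 0.182 A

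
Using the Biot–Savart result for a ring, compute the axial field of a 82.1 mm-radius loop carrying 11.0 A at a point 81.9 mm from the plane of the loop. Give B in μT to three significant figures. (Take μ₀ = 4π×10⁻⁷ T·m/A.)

B ≈ 29.9 μT

On the axis of a circular loop, B = μ₀IR² / [2(R²+z²)^(3/2)].
R² + z² = (0.0821)² + (0.0819)² = 0.01345 m², and (R²+z²)^(3/2) = 1.56×10⁻³ m³.
B = (4π×10⁻⁷ × 11.0 × 0.00674) / (2 × 1.56×10⁻³) = 2.99×10⁻⁵ T.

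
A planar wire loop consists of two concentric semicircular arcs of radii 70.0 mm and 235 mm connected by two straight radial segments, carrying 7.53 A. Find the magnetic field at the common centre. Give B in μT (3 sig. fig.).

B ≈ 23.7 μT

The radial connectors point toward the centre, so dl × r̂ = 0 and they contribute nothing.
Each semicircle gives μ₀I/(4R): inner arc 3.38×10⁻⁵ T, outer arc 1.01×10⁻⁵ T.
The two arcs carry current in opposite angular senses, so their fields oppose: B = |3.38×10⁻⁵ − 1.01×10⁻⁵| = 2.37×10⁻⁵ T.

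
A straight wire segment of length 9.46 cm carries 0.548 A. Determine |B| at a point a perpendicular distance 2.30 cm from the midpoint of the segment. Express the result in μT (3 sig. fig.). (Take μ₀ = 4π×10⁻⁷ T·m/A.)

For a finite straight segment, B = (μ₀I/4πd)(sinθ₁ + sinθ₂), where θ₁, θ₂ are the angles from the perpendicular to each end.
The perpendicular from the point meets the wire at its midpoint, so each end is L/2 = 0.0473 m away along the wire.
sinθ₁ = 0.0473/√(0.0473²+0.023²) = 0.8993; sinθ₂ = 0.0473/√(0.0473²+0.023²) = 0.8993.
B = (4π×10⁻⁷ × 0.548) / (4π × 0.023) × (0.8993 + 0.8993) = 4.29×10⁻⁶ T.

B ≈ 4.29 μT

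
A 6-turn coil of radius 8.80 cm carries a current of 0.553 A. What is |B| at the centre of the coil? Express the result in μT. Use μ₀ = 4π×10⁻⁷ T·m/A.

For an N-turn flat coil, B = Nμ₀I/(2R) with R = 0.088 m.
B = 6 × 3.95×10⁻⁶ T = 2.37×10⁻⁵ T.

B ≈ 23.7 μT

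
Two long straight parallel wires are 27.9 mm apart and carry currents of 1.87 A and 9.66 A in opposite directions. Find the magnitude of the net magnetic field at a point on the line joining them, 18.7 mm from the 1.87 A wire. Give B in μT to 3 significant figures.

Each long wire gives B = μ₀I/(2πd). Distances are d₁ = 0.0187 m and d₂ = 0.0092 m.
B₁ = 2.00×10⁻⁵ T, B₂ = 2.10×10⁻⁴ T.
Between antiparallel currents both contributions point the same way, so they add. B = B₁ + B₂ = 2.00×10⁻⁵ + 2.10×10⁻⁴ = 2.30×10⁻⁴ T.

B ≈ 230 μT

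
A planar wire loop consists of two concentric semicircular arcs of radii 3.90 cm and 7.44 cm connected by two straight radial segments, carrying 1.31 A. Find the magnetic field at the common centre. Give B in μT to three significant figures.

B ≈ 5.02 μT

The radial connectors point toward the centre, so dl × r̂ = 0 and they contribute nothing.
Each semicircle gives μ₀I/(4R): inner arc 1.06×10⁻⁵ T, outer arc 5.53×10⁻⁶ T.
The two arcs carry current in opposite angular senses, so their fields oppose: B = |1.06×10⁻⁵ − 5.53×10⁻⁶| = 5.02×10⁻⁶ T.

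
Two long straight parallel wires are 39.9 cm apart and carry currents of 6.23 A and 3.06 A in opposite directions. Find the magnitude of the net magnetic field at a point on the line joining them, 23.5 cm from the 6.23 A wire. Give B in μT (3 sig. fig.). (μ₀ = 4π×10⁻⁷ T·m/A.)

B ≈ 9.03 μT

Each long wire gives B = μ₀I/(2πd). Distances are d₁ = 0.235 m and d₂ = 0.164 m.
B₁ = 5.30×10⁻⁶ T, B₂ = 3.73×10⁻⁶ T.
Between antiparallel currents both contributions point the same way, so they add. B = B₁ + B₂ = 5.30×10⁻⁶ + 3.73×10⁻⁶ = 9.03×10⁻⁶ T.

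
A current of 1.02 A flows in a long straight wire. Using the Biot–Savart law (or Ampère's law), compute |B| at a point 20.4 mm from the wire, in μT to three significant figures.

B ≈ 10.0 μT

For an infinitely long straight wire, B = μ₀I/(2πd).
B = (4π×10⁻⁷ × 1.02) / (2π × 0.0204) = 1.00×10⁻⁵ T.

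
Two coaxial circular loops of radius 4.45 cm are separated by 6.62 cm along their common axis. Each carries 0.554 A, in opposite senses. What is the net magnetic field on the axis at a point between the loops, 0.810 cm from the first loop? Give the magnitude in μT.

B ≈ 5.69 μT

Each loop contributes B = μ₀IR²/[2(R²+z²)^(3/2)] on the axis, with z measured from that loop.
Loop 1 (z = 0.0081 m): B₁ = 7.45×10⁻⁶ T. Loop 2 (z = 0.0581 m): B₂ = 1.76×10⁻⁶ T.
The fields oppose: B = |B₁ − B₂| = 5.69×10⁻⁶ T.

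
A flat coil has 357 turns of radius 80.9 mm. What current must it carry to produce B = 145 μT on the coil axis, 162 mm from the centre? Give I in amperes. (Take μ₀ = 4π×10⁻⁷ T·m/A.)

For an N-turn coil, B = Nμ₀IR²/[2(R²+z²)^(3/2)] with R = 0.0809 m, z = 0.162 m, so I = 2B(R²+z²)^(3/2)/(Nμ₀R²) = 2 × 1.45×10⁻⁴ × 5.94×10⁻³ / (357 × 4π×10⁻⁷ × 0.006545) = 0.586 A.

I ≈ 0.586 A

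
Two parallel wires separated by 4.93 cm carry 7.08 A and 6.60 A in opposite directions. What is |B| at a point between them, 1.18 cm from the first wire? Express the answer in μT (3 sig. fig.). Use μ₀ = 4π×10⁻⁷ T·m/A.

B ≈ 155 μT

Each long wire gives B = μ₀I/(2πd). Distances are d₁ = 0.0118 m and d₂ = 0.0375 m.
B₁ = 1.20×10⁻⁴ T, B₂ = 3.52×10⁻⁵ T.
Between antiparallel currents both contributions point the same way, so they add. B = B₁ + B₂ = 1.20×10⁻⁴ + 3.52×10⁻⁵ = 1.55×10⁻⁴ T.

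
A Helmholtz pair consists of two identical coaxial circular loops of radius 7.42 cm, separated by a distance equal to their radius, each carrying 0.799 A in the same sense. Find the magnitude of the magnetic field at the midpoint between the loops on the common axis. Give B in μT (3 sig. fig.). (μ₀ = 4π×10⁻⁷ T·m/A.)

B ≈ 9.68 μT

Each loop contributes B = μ₀IR²/[2(R²+z²)^(3/2)] on the axis, with z measured from that loop.
Loop 1 (z = 0.0371 m): B₁ = 4.84×10⁻⁶ T. Loop 2 (z = 0.0371 m): B₂ = 4.84×10⁻⁶ T.
The fields add: B = B₁ + B₂ = 9.68×10⁻⁶ T.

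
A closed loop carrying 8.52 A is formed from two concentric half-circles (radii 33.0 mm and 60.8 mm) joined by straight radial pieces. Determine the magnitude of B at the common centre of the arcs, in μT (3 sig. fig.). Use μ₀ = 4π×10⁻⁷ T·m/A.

B ≈ 37.1 μT

The radial connectors point toward the centre, so dl × r̂ = 0 and they contribute nothing.
Each semicircle gives μ₀I/(4R): inner arc 8.11×10⁻⁵ T, outer arc 4.40×10⁻⁵ T.
The two arcs carry current in opposite angular senses, so their fields oppose: B = |8.11×10⁻⁵ − 4.40×10⁻⁵| = 3.71×10⁻⁵ T.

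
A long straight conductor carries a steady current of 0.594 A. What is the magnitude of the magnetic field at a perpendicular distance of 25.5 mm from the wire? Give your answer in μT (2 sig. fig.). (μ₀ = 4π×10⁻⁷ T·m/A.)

B ≈ 4.7 μT

For an infinitely long straight wire, B = μ₀I/(2πd).
B = (4π×10⁻⁷ × 0.594) / (2π × 0.0255) = 4.66×10⁻⁶ T.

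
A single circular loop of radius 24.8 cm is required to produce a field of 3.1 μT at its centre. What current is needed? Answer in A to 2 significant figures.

I ≈ 1.2 A

At the centre of a circular loop B = μ₀I/(2R), so I = 2RB/μ₀.
With R = 0.248 m, I = 2 × 0.248 × 3.10×10⁻⁶ / (4π×10⁻⁷) = 1.22 A.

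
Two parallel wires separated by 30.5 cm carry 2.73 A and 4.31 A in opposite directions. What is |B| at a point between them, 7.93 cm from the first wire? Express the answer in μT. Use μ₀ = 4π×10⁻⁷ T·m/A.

B ≈ 10.7 μT

Each long wire gives B = μ₀I/(2πd). Distances are d₁ = 0.0793 m and d₂ = 0.2257 m.
B₁ = 6.89×10⁻⁶ T, B₂ = 3.82×10⁻⁶ T.
Between antiparallel currents both contributions point the same way, so they add. B = B₁ + B₂ = 6.89×10⁻⁶ + 3.82×10⁻⁶ = 1.07×10⁻⁵ T.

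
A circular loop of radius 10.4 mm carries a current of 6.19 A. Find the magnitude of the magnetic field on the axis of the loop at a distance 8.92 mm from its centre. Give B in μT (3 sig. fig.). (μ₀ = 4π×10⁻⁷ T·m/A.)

On the axis of a circular loop, B = μ₀IR² / [2(R²+z²)^(3/2)].
R² + z² = (0.0104)² + (0.00892)² = 0.0001877 m², and (R²+z²)^(3/2) = 2.57×10⁻⁶ m³.
B = (4π×10⁻⁷ × 6.19 × 0.0001082) / (2 × 2.57×10⁻⁶) = 1.64×10⁻⁴ T.

B ≈ 164 μT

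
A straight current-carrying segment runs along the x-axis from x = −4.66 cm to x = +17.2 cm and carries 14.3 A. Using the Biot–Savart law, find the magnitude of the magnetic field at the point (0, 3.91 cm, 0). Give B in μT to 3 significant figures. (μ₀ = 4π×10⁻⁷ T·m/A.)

For a finite straight segment, B = (μ₀I/4πd)(sinθ₁ + sinθ₂), where θ₁, θ₂ are the angles from the perpendicular to each end.
The perpendicular distance is d = 0.0391 m; the end-offsets along the wire are a = 0.0466 m and b = 0.172 m.
sinθ₁ = 0.0466/√(0.0466²+0.0391²) = 0.7661; sinθ₂ = 0.172/√(0.172²+0.0391²) = 0.9751.
B = (4π×10⁻⁷ × 14.3) / (4π × 0.0391) × (0.7661 + 0.9751) = 6.37×10⁻⁵ T.

B ≈ 63.7 μT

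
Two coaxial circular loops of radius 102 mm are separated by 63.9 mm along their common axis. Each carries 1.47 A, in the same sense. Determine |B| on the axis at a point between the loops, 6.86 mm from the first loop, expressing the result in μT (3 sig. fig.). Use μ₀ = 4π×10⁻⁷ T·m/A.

Each loop contributes B = μ₀IR²/[2(R²+z²)^(3/2)] on the axis, with z measured from that loop.
Loop 1 (z = 0.00686 m): B₁ = 8.99×10⁻⁶ T. Loop 2 (z = 0.05704 m): B₂ = 6.02×10⁻⁶ T.
The fields add: B = B₁ + B₂ = 1.50×10⁻⁵ T.

B ≈ 15.0 μT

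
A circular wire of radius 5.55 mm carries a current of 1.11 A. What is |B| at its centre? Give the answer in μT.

B ≈ 126 μT

At the centre of a circular loop the Biot–Savart law gives B = μ₀I/(2R).
B = (4π×10⁻⁷ × 1.11) / (2 × 0.00555) = 1.26×10⁻⁴ T.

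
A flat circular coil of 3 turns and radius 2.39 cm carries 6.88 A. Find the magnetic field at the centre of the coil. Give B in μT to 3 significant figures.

For an N-turn flat coil, B = Nμ₀I/(2R) with R = 0.0239 m.
B = 3 × 1.81×10⁻⁴ T = 5.43×10⁻⁴ T.

B ≈ 543 μT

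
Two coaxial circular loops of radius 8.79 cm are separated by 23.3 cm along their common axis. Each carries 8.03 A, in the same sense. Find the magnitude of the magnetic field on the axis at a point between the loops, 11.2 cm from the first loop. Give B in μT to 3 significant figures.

Each loop contributes B = μ₀IR²/[2(R²+z²)^(3/2)] on the axis, with z measured from that loop.
Loop 1 (z = 0.112 m): B₁ = 1.35×10⁻⁵ T. Loop 2 (z = 0.121 m): B₂ = 1.17×10⁻⁵ T.
The fields add: B = B₁ + B₂ = 2.52×10⁻⁵ T.

B ≈ 25.2 μT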